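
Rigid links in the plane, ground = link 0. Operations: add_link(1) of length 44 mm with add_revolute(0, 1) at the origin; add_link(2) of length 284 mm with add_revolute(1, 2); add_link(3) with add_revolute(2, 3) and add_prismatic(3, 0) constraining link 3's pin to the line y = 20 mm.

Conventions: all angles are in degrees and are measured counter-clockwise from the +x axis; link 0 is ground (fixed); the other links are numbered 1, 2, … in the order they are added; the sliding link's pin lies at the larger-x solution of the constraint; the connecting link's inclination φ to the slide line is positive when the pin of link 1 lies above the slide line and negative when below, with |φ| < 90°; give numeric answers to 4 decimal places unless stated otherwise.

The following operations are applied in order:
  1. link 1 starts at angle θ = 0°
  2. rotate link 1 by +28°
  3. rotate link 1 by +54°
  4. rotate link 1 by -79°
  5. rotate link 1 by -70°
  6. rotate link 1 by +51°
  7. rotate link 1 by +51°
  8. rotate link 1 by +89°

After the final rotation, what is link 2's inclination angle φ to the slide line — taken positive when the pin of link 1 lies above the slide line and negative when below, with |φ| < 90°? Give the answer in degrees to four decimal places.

geometry: r = 44 mm, L = 284 mm, e = 20 mm; θ starts at 0°
rotate link 1 by +28°: θ ← 0° +28° = 28°
rotate link 1 by +54°: θ ← 28° +54° = 82°
rotate link 1 by -79°: θ ← 82° -79° = 3°
rotate link 1 by -70°: θ ← 3° -70° = -67°
rotate link 1 by +51°: θ ← -67° +51° = -16°
rotate link 1 by +51°: θ ← -16° +51° = 35°
rotate link 1 by +89°: θ ← 35° +89° = 124°
h = r sin θ − e = 36.477653 − 20 = 16.477653
sin φ = h / L = 16.477653 / 284 = 0.05801991
φ = arcsin(0.05801991) = 3.326164°

3.3262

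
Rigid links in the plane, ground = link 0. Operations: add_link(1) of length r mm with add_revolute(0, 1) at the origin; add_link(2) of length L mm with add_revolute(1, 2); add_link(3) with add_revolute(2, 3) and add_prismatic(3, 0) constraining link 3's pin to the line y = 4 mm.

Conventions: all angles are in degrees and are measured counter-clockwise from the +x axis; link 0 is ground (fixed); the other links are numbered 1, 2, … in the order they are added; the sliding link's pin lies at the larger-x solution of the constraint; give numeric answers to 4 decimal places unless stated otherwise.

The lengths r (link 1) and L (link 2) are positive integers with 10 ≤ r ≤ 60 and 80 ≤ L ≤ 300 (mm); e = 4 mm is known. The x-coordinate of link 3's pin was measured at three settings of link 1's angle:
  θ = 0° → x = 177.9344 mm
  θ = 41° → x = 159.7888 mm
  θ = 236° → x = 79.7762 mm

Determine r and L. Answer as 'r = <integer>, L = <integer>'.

constraint per measurement: (x − r cos θ)² + (r sin θ − e)² = L²
subtracting the θ₁ and θ₂ equations cancels the r² and L² terms:
r = (x₁² − x₂²) / (2[(x₁cos θ₁ + e sin θ₁) − (x₂cos θ₂ + e sin θ₂)]) = 56.0000 → r = 56
L² = (x₁ − r cos θ₁)² + (r sin θ₁ − e)² = 14883.9979 → L = 122.0000 → L = 122
check at θ₃=236°: x = 79.7762 (printed 79.7762) ✓

r = 56, L = 122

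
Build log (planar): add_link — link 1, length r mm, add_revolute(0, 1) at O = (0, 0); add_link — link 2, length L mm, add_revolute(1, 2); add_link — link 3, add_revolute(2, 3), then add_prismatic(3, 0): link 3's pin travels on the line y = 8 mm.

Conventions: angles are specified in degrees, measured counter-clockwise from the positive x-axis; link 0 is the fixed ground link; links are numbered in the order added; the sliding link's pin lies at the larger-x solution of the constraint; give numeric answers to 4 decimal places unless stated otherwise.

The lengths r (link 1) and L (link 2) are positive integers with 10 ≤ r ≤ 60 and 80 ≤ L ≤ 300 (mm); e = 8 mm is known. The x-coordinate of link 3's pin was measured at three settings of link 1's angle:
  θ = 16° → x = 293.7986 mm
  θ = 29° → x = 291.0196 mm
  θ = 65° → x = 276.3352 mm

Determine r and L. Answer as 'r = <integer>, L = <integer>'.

constraint per measurement: (x − r cos θ)² + (r sin θ − e)² = L²
subtracting the θ₁ and θ₂ equations cancels the r² and L² terms:
r = (x₁² − x₂²) / (2[(x₁cos θ₁ + e sin θ₁) − (x₂cos θ₂ + e sin θ₂)]) = 31.0007 → r = 31
L² = (x₁ − r cos θ₁)² + (r sin θ₁ − e)² = 69696.0261 → L = 264.0000 → L = 264
check at θ₃=65°: x = 276.3352 (printed 276.3352) ✓

r = 31, L = 264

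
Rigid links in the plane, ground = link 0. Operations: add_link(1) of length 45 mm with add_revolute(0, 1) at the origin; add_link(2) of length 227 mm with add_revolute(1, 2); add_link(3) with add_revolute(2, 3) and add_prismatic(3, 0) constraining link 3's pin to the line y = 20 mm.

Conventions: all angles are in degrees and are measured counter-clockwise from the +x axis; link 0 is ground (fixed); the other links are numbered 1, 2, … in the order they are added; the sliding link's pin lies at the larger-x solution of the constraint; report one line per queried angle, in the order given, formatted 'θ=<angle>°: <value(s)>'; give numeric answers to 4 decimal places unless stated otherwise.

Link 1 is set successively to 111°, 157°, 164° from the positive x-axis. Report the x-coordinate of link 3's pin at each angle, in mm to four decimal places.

geometry: r = 45 mm, L = 227 mm, e = 20 mm
θ=111°: crank pin P = (r cos θ, r sin θ) = (-16.126558, 42.011119)
θ=111°: h = r sin θ − e = 42.011119 − 20 = 22.011119
θ=111°: x = r cos θ + √(L² − h²) = -16.126558 + 225.930323 = 209.803765
θ=157°: crank pin P = (r cos θ, r sin θ) = (-41.422718, 17.582901)
θ=157°: h = r sin θ − e = 17.582901 − 20 = -2.417099
θ=157°: x = r cos θ + √(L² − h²) = -41.422718 + 226.987131 = 185.564413
θ=164°: crank pin P = (r cos θ, r sin θ) = (-43.256776, 12.403681)
θ=164°: h = r sin θ − e = 12.403681 − 20 = -7.596319
θ=164°: x = r cos θ + √(L² − h²) = -43.256776 + 226.872863 = 183.616087

θ=111°: 209.8038
θ=157°: 185.5644
θ=164°: 183.6161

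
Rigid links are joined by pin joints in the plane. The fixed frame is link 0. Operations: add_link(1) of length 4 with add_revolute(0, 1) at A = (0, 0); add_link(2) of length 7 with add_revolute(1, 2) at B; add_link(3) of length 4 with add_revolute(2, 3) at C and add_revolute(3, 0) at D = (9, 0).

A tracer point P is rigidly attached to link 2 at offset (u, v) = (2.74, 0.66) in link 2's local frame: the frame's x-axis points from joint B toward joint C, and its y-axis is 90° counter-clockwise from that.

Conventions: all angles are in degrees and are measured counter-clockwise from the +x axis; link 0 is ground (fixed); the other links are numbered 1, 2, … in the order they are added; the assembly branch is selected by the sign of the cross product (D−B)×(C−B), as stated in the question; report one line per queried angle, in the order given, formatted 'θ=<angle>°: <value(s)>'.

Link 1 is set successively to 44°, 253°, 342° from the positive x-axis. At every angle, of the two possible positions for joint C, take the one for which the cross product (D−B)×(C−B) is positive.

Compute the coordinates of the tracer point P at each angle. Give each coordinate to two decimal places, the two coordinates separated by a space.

A=(0,0), D=(9.00,0)
θ=44°: B = A + 4.00·(cos44°, sin44°) = (2.8774, 2.7786)
θ=44°: |BD| = 6.7237
θ=44°: circle(B,7.00) ∩ circle(D,4.00): a=5.8158, h=3.8956
θ=44°:   candidates: C₊=(9.7833,3.9226) cross=26.193; C₋=(6.5634,-3.1722) cross=-26.193
θ=44°:   branch + wants cross > 0 → take C=(9.7833,3.9226) (cross=26.193)
θ=44°: ex = (C−B)/|BC| = (0.9866,0.1634); ey = (-0.1634,0.9866)
θ=44°: P = B + 2.74·ex + 0.66·ey = (5.4727,3.8775)
θ=253°: B = A + 4.00·(cos253°, sin253°) = (-1.1695, -3.8252)
θ=253°: |BD| = 10.8651
θ=253°: circle(B,7.00) ∩ circle(D,4.00): a=6.9512, h=0.8253
θ=253°:   candidates: C₊=(5.0461,-0.6055) cross=8.967; C₋=(5.6272,-2.1504) cross=-8.967
θ=253°:   branch + wants cross > 0 → take C=(5.0461,-0.6055) (cross=8.967)
θ=253°: ex = (C−B)/|BC| = (0.8879,0.4600); ey = (-0.4600,0.8879)
θ=253°: P = B + 2.74·ex + 0.66·ey = (0.9599,-1.9789)
θ=342°: B = A + 4.00·(cos342°, sin342°) = (3.8042, -1.2361)
θ=342°: |BD| = 5.3408
θ=342°: circle(B,7.00) ∩ circle(D,4.00): a=5.7598, h=3.9780
θ=342°:   candidates: C₊=(8.4870,3.9670) cross=21.246; C₋=(10.3283,-3.7730) cross=-21.246
θ=342°:   branch + wants cross > 0 → take C=(8.4870,3.9670) (cross=21.246)
θ=342°: ex = (C−B)/|BC| = (0.6690,0.7433); ey = (-0.7433,0.6690)
θ=342°: P = B + 2.74·ex + 0.66·ey = (5.1466,1.2421)

θ=44°: 5.47 3.88
θ=253°: 0.96 -1.98
θ=342°: 5.15 1.24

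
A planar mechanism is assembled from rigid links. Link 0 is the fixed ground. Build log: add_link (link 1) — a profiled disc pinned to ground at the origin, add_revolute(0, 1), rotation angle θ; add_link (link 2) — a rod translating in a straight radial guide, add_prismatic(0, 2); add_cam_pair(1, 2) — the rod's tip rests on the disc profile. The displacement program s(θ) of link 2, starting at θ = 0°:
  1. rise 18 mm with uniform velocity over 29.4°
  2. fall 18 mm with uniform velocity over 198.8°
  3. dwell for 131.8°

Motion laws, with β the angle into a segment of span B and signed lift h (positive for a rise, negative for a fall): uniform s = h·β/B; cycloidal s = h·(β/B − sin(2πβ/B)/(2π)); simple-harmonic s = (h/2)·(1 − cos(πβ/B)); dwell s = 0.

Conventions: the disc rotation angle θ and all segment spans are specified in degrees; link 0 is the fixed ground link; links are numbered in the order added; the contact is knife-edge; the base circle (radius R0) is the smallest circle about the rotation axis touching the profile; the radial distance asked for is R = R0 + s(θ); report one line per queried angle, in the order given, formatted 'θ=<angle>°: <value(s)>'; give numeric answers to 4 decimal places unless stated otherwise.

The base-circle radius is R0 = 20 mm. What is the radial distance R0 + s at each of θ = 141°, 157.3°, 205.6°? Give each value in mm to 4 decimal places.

seg 1 [0°–29.4°] uniform, h=18: full span → s += 18 → s = 18.0000
seg 2 [29.4°–228.2°] uniform, h=-18: θ=141° here. β=111.6, B=198.8. -18·111.6/198.8 = -10.1046 → s = 7.8954
seg 2 [29.4°–228.2°] uniform, h=-18: θ=157.3° here. β=127.9, B=198.8. -18·127.9/198.8 = -11.5805 → s = 6.4195
seg 2 [29.4°–228.2°] uniform, h=-18: θ=205.6° here. β=176.2, B=198.8. -18·176.2/198.8 = -15.9537 → s = 2.0463
θ=141°: R = R0 + s = 20 + 7.8954 = 27.8954
θ=157.3°: R = R0 + s = 20 + 6.4195 = 26.4195
θ=205.6°: R = R0 + s = 20 + 2.0463 = 22.0463

θ=141°: 27.8954
θ=157.3°: 26.4195
θ=205.6°: 22.0463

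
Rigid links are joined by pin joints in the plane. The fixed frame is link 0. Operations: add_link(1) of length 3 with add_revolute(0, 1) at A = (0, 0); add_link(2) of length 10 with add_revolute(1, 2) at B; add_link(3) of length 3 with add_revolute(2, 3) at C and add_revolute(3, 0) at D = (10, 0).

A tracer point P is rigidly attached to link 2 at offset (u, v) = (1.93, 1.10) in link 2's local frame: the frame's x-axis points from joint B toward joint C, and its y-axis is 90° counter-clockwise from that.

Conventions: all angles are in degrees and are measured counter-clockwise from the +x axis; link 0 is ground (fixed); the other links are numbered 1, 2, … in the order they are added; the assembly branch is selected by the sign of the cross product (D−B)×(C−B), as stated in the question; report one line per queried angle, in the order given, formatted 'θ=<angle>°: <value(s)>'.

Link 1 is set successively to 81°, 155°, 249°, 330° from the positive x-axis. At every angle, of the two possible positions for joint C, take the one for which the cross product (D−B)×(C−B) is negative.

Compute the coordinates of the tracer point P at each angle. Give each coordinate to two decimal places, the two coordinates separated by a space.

A=(0,0), D=(10.00,0)
θ=81°: B = A + 3.00·(cos81°, sin81°) = (0.4693, 2.9631)
θ=81°: |BD| = 9.9807
θ=81°: circle(B,10.00) ∩ circle(D,3.00): a=9.5491, h=2.9688
θ=81°:   candidates: C₊=(10.4693,2.9631) cross=29.631; C₋=(8.7065,-2.7068) cross=-29.631
θ=81°:   branch - wants cross < 0 → take C=(8.7065,-2.7068) (cross=-29.631)
θ=81°: ex = (C−B)/|BC| = (0.8237,-0.5670); ey = (0.5670,0.8237)
θ=81°: P = B + 1.93·ex + 1.10·ey = (2.6828,2.7749)
θ=155°: B = A + 3.00·(cos155°, sin155°) = (-2.7189, 1.2679)
θ=155°: |BD| = 12.7820
θ=155°: circle(B,10.00) ∩ circle(D,3.00): a=9.9507, h=0.9919
θ=155°:   candidates: C₊=(7.2811,1.2679) cross=12.679; C₋=(7.0843,-0.7062) cross=-12.679
θ=155°:   branch - wants cross < 0 → take C=(7.0843,-0.7062) (cross=-12.679)
θ=155°: ex = (C−B)/|BC| = (0.9803,-0.1974); ey = (0.1974,0.9803)
θ=155°: P = B + 1.93·ex + 1.10·ey = (-0.6098,1.9652)
θ=249°: B = A + 3.00·(cos249°, sin249°) = (-1.0751, -2.8007)
θ=249°: |BD| = 11.4238
θ=249°: circle(B,10.00) ∩ circle(D,3.00): a=9.6948, h=2.4517
θ=249°:   candidates: C₊=(7.7227,1.9530) cross=28.007; C₋=(8.9249,-2.8007) cross=-28.007
θ=249°:   branch - wants cross < 0 → take C=(8.9249,-2.8007) (cross=-28.007)
θ=249°: ex = (C−B)/|BC| = (1.0000,0.0000); ey = (-0.0000,1.0000)
θ=249°: P = B + 1.93·ex + 1.10·ey = (0.8549,-1.7007)
θ=330°: B = A + 3.00·(cos330°, sin330°) = (2.5981, -1.5000)
θ=330°: |BD| = 7.5524
θ=330°: circle(B,10.00) ∩ circle(D,3.00): a=9.8008, h=1.9861
θ=330°:   candidates: C₊=(11.8091,2.3931) cross=15.000; C₋=(12.5981,-1.5000) cross=-15.000
θ=330°:   branch - wants cross < 0 → take C=(12.5981,-1.5000) (cross=-15.000)
θ=330°: ex = (C−B)/|BC| = (1.0000,-0.0000); ey = (0.0000,1.0000)
θ=330°: P = B + 1.93·ex + 1.10·ey = (4.5281,-0.4000)

θ=81°: 2.68 2.77
θ=155°: -0.61 1.97
θ=249°: 0.85 -1.70
θ=330°: 4.53 -0.40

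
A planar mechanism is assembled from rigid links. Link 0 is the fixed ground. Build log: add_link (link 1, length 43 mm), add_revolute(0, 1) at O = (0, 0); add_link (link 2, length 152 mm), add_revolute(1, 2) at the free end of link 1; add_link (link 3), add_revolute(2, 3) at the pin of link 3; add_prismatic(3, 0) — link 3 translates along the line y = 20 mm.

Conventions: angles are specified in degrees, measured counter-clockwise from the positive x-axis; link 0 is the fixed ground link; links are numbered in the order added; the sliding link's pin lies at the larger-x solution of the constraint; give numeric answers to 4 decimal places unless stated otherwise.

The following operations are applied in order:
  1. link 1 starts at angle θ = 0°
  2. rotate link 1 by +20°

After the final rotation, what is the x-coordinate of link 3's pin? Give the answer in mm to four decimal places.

geometry: r = 43 mm, L = 152 mm, e = 20 mm; θ starts at 0°
rotate link 1 by +20°: θ ← 0° +20° = 20°
crank pin P = (r cos θ, r sin θ) = (40.406783, 14.706866)
h = r sin θ − e = 14.706866 − 20 = -5.293134
x = r cos θ + √(L² − h²) = 40.406783 + 151.907810 = 192.314593

192.3146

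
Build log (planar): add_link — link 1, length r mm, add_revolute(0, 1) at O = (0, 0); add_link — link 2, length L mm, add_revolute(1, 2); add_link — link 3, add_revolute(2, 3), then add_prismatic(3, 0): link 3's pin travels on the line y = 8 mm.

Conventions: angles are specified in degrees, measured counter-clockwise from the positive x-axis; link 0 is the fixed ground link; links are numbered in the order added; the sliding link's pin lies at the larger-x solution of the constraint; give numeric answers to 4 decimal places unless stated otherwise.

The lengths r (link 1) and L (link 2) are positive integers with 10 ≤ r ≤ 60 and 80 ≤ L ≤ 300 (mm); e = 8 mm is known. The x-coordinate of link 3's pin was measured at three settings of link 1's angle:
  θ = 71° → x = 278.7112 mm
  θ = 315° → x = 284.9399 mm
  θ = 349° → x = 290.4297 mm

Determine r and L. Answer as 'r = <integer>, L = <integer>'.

constraint per measurement: (x − r cos θ)² + (r sin θ − e)² = L²
subtracting the θ₁ and θ₂ equations cancels the r² and L² terms:
r = (x₁² − x₂²) / (2[(x₁cos θ₁ + e sin θ₁) − (x₂cos θ₂ + e sin θ₂)]) = 18.0000 → r = 18
L² = (x₁ − r cos θ₁)² + (r sin θ₁ − e)² = 74529.0020 → L = 273.0000 → L = 273
check at θ₃=349°: x = 290.4297 (printed 290.4297) ✓

r = 18, L = 273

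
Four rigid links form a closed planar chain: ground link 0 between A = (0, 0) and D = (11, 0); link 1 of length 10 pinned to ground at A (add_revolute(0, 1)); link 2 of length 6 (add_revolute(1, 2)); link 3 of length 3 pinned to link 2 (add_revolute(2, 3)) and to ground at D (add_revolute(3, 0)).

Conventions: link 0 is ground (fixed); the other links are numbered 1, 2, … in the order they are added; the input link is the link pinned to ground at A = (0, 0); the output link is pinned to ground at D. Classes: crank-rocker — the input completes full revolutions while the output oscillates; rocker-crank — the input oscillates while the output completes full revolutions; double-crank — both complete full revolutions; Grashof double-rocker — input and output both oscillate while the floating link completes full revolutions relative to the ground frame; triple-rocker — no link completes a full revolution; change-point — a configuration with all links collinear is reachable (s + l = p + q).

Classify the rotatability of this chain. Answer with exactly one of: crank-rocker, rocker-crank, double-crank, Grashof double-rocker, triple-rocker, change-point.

lengths: ground=11, input=10, coupler=6, output=3
sorted: s=3 (shortest), l=11 (longest), p+q=16
s + l = 14 vs p + q = 16
s + l < p + q (Grashof) with shortest = output link → rocker-crank

rocker-crank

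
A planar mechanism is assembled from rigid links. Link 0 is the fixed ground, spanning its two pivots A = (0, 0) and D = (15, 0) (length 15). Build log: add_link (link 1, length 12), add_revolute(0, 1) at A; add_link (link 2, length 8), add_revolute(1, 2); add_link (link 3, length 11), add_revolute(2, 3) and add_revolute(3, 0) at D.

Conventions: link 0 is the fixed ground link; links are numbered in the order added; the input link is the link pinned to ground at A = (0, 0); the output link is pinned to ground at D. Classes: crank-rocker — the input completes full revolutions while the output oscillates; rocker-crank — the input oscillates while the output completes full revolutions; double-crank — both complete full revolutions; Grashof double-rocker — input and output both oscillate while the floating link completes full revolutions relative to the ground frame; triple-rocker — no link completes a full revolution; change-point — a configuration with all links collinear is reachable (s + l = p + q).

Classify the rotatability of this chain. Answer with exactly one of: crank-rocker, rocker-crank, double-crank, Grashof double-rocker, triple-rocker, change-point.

lengths: ground=15, input=12, coupler=8, output=11
sorted: s=8 (shortest), l=15 (longest), p+q=23
s + l = 23 vs p + q = 23
s + l = p + q → change-point (collinear configuration reachable)

change-point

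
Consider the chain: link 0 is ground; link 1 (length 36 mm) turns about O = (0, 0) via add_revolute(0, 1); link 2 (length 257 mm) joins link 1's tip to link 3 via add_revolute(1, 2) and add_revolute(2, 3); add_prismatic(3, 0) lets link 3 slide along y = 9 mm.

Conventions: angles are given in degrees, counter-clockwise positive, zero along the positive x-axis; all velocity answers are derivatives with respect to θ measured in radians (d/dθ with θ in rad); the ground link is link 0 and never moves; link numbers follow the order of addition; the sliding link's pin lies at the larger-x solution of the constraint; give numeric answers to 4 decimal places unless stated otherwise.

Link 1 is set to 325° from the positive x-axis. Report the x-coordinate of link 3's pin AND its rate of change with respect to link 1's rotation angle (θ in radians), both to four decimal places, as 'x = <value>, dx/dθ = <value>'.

geometry: r = 36 mm, L = 257 mm, e = 9 mm
crank pin P = (r cos θ, r sin θ) = (29.489474, -20.648752)
h = r sin θ − e = -20.648752 − 9 = -29.648752
x = r cos θ + √(L² − h²) = 29.489474 + 255.284060 = 284.773534
dx/dθ = −r sin θ − h·r cos θ/√(L² − h²) (θ in radians; h = -29.648752) = 24.073666

x = 284.7735, dx/dθ = 24.0737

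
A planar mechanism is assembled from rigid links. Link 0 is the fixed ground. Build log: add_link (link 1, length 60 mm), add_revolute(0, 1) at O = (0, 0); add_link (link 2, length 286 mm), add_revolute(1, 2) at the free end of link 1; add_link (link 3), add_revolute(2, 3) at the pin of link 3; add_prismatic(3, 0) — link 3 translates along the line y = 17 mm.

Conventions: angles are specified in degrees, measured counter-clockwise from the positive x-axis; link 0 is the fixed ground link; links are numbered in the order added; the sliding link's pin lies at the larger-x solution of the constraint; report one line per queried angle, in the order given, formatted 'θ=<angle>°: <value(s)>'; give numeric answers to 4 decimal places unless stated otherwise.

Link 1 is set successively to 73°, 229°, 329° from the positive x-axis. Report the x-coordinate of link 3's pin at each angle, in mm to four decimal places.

geometry: r = 60 mm, L = 286 mm, e = 17 mm
θ=73°: crank pin P = (r cos θ, r sin θ) = (17.542302, 57.378285)
θ=73°: h = r sin θ − e = 57.378285 − 17 = 40.378285
θ=73°: x = r cos θ + √(L² − h²) = 17.542302 + 283.135293 = 300.677595
θ=229°: crank pin P = (r cos θ, r sin θ) = (-39.363542, -45.282575)
θ=229°: h = r sin θ − e = -45.282575 − 17 = -62.282575
θ=229°: x = r cos θ + √(L² − h²) = -39.363542 + 279.135954 = 239.772412
θ=329°: crank pin P = (r cos θ, r sin θ) = (51.430038, -30.902284)
θ=329°: h = r sin θ − e = -30.902284 − 17 = -47.902284
θ=329°: x = r cos θ + √(L² − h²) = 51.430038 + 281.959875 = 333.389913

θ=73°: 300.6776
θ=229°: 239.7724
θ=329°: 333.3899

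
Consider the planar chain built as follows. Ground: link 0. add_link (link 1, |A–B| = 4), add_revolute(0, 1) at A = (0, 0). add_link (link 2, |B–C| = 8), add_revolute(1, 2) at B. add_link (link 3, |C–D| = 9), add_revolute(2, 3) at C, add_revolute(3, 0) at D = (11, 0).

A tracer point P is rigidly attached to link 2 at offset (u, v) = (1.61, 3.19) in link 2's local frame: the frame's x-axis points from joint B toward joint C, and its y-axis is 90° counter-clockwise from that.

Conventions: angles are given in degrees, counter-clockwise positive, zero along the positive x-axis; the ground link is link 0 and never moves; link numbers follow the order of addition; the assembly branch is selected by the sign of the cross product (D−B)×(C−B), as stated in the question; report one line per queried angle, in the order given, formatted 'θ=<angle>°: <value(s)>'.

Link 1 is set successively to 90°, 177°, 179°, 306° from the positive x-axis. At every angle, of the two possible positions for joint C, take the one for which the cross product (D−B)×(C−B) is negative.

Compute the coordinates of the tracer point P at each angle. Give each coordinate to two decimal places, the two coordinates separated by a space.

A=(0,0), D=(11.00,0)
θ=90°: B = A + 4.00·(cos90°, sin90°) = (0.0000, 4.0000)
θ=90°: |BD| = 11.7047
θ=90°: circle(B,8.00) ∩ circle(D,9.00): a=5.1261, h=6.1419
θ=90°:   candidates: C₊=(6.9165,8.0203) cross=71.889; C₋=(2.7186,-3.5239) cross=-71.889
θ=90°:   branch - wants cross < 0 → take C=(2.7186,-3.5239) (cross=-71.889)
θ=90°: ex = (C−B)/|BC| = (0.3398,-0.9405); ey = (0.9405,0.3398)
θ=90°: P = B + 1.61·ex + 3.19·ey = (3.5473,3.5698)
θ=177°: B = A + 4.00·(cos177°, sin177°) = (-3.9945, 0.2093)
θ=177°: |BD| = 14.9960
θ=177°: circle(B,8.00) ∩ circle(D,9.00): a=6.9312, h=3.9949
θ=177°:   candidates: C₊=(2.9917,4.1071) cross=59.907; C₋=(2.8802,-3.8819) cross=-59.907
θ=177°:   branch - wants cross < 0 → take C=(2.8802,-3.8819) (cross=-59.907)
θ=177°: ex = (C−B)/|BC| = (0.8593,-0.5114); ey = (0.5114,0.8593)
θ=177°: P = B + 1.61·ex + 3.19·ey = (-0.9796,2.1273)
θ=179°: B = A + 4.00·(cos179°, sin179°) = (-3.9994, 0.0698)
θ=179°: |BD| = 14.9996
θ=179°: circle(B,8.00) ∩ circle(D,9.00): a=6.9331, h=3.9915
θ=179°:   candidates: C₊=(2.9522,4.0290) cross=59.871; C₋=(2.9151,-3.9539) cross=-59.871
θ=179°:   branch - wants cross < 0 → take C=(2.9151,-3.9539) (cross=-59.871)
θ=179°: ex = (C−B)/|BC| = (0.8643,-0.5030); ey = (0.5030,0.8643)
θ=179°: P = B + 1.61·ex + 3.19·ey = (-1.0034,2.0172)
θ=306°: B = A + 4.00·(cos306°, sin306°) = (2.3511, -3.2361)
θ=306°: |BD| = 9.2344
θ=306°: circle(B,8.00) ∩ circle(D,9.00): a=3.6968, h=7.0946
θ=306°:   candidates: C₊=(3.3273,4.7042) cross=65.515; C₋=(8.2997,-8.5854) cross=-65.515
θ=306°:   branch - wants cross < 0 → take C=(8.2997,-8.5854) (cross=-65.515)
θ=306°: ex = (C−B)/|BC| = (0.7436,-0.6687); ey = (0.6687,0.7436)
θ=306°: P = B + 1.61·ex + 3.19·ey = (5.6813,-1.9406)

θ=90°: 3.55 3.57
θ=177°: -0.98 2.13
θ=179°: -1.00 2.02
θ=306°: 5.68 -1.94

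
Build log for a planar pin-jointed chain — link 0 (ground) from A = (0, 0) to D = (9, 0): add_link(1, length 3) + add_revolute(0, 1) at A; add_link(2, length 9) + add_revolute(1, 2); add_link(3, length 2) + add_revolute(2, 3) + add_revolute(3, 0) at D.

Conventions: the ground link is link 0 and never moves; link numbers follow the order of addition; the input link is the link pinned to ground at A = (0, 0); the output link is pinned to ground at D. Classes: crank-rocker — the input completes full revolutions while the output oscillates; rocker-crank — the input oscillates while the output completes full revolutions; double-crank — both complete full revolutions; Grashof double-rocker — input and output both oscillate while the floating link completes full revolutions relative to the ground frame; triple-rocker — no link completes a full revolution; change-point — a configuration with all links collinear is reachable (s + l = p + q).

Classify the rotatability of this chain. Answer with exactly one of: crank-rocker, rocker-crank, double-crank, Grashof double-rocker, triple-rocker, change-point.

lengths: ground=9, input=3, coupler=9, output=2
sorted: s=2 (shortest), l=9 (longest), p+q=12
s + l = 11 vs p + q = 12
s + l < p + q (Grashof) with shortest = output link → rocker-crank

rocker-crank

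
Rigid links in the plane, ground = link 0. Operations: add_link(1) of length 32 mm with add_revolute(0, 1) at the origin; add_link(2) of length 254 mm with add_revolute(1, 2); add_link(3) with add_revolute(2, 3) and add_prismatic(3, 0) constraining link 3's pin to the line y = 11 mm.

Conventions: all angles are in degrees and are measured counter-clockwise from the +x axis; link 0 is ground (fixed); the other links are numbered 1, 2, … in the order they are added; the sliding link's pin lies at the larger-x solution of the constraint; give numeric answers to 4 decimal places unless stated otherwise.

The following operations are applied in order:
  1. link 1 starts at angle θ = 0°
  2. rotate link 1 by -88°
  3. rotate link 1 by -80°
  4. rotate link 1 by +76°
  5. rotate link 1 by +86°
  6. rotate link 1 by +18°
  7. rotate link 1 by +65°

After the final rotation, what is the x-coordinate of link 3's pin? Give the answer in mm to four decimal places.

geometry: r = 32 mm, L = 254 mm, e = 11 mm; θ starts at 0°
rotate link 1 by -88°: θ ← 0° -88° = -88°
rotate link 1 by -80°: θ ← -88° -80° = -168°
rotate link 1 by +76°: θ ← -168° +76° = -92°
rotate link 1 by +86°: θ ← -92° +86° = -6°
rotate link 1 by +18°: θ ← -6° +18° = 12°
rotate link 1 by +65°: θ ← 12° +65° = 77°
crank pin P = (r cos θ, r sin θ) = (7.198434, 31.179842)
h = r sin θ − e = 31.179842 − 11 = 20.179842
x = r cos θ + √(L² − h²) = 7.198434 + 253.197105 = 260.395539

260.3955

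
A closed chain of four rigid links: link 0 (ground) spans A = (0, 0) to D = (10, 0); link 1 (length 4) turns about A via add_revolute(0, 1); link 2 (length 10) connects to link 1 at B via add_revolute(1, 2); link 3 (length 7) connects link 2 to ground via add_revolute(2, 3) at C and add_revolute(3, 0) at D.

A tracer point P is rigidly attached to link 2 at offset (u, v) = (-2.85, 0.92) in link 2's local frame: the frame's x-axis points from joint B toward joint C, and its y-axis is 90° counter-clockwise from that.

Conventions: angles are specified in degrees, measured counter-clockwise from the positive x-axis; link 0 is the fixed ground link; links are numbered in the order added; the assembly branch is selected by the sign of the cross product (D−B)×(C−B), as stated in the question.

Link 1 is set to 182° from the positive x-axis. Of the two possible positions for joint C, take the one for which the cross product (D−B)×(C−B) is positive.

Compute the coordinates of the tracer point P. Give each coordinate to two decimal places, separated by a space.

A=(0,0), D=(10.00,0)
B = A + 4.00·(cos182°, sin182°) = (-3.9976, -0.1396)
|BD| = 13.9983
circle(B,10.00) ∩ circle(D,7.00): a=8.8208, h=4.7110
  candidates: C₊=(4.7758,4.6592) cross=65.946; C₋=(4.8698,-4.7624) cross=-65.946
  branch + wants cross > 0 → take C=(4.7758,4.6592) (cross=65.946)
ex = (C−B)/|BC| = (0.8773,0.4799); ey = (-0.4799,0.8773)
P = B + -2.85·ex + 0.92·ey = (-6.9395,-0.7001)

-6.94 -0.70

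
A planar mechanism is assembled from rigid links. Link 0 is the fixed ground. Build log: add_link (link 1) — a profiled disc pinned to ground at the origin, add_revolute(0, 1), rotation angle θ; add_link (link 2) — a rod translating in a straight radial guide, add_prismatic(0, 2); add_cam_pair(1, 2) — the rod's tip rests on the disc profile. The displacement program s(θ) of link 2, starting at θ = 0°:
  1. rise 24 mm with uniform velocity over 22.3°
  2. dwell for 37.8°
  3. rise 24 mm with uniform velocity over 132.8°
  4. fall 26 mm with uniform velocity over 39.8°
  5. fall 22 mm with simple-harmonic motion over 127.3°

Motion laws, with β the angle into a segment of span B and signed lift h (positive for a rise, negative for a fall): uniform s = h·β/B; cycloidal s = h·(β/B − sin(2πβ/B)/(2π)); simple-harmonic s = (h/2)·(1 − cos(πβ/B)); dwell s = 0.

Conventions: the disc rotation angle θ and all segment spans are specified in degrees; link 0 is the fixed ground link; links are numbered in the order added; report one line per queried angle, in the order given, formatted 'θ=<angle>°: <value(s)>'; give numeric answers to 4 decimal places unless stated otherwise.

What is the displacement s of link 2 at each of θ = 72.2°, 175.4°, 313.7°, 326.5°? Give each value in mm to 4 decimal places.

seg 1 [0°–22.3°] uniform, h=24: full span → s += 24 → s = 24.0000
seg 2 [22.3°–60.1°] dwell: s stays 24.0000
seg 3 [60.1°–192.9°] uniform, h=24: θ=72.2° here. β=12.1, B=132.8. 24·12.1/132.8 = 2.1867 → s = 26.1867
seg 3 [60.1°–192.9°] uniform, h=24: θ=175.4° here. β=115.3, B=132.8. 24·115.3/132.8 = 20.8373 → s = 44.8373
seg 3 [60.1°–192.9°] uniform, h=24: full span → s += 24 → s = 48.0000
seg 4 [192.9°–232.7°] uniform, h=-26: full span → s += -26 → s = 22.0000
seg 5 [232.7°–360°] simple-harmonic, h=-22: θ=313.7° here. β=81, B=127.3. -22/2·(1 − cos(π·0.6363)) = -15.5673 → s = 6.4327
seg 5 [232.7°–360°] simple-harmonic, h=-22: θ=326.5° here. β=93.8, B=127.3. -22/2·(1 − cos(π·0.7368)) = -18.4501 → s = 3.5499

θ=72.2°: 26.1867
θ=175.4°: 44.8373
θ=313.7°: 6.4327
θ=326.5°: 3.5499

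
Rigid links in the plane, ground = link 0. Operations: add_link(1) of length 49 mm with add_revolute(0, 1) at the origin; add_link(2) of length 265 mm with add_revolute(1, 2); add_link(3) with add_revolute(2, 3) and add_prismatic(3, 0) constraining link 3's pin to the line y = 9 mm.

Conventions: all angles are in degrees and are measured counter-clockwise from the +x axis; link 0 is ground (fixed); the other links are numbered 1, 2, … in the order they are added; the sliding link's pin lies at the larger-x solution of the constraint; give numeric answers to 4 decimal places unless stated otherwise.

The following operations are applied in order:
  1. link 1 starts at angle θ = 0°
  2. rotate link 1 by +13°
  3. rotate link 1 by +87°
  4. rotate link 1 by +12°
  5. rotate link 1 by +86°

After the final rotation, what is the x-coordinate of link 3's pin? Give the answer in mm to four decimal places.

geometry: r = 49 mm, L = 265 mm, e = 9 mm; θ starts at 0°
rotate link 1 by +13°: θ ← 0° +13° = 13°
rotate link 1 by +87°: θ ← 13° +87° = 100°
rotate link 1 by +12°: θ ← 100° +12° = 112°
rotate link 1 by +86°: θ ← 112° +86° = 198°
crank pin P = (r cos θ, r sin θ) = (-46.601769, -15.141833)
h = r sin θ − e = -15.141833 − 9 = -24.141833
x = r cos θ + √(L² − h²) = -46.601769 + 263.898033 = 217.296264

217.2963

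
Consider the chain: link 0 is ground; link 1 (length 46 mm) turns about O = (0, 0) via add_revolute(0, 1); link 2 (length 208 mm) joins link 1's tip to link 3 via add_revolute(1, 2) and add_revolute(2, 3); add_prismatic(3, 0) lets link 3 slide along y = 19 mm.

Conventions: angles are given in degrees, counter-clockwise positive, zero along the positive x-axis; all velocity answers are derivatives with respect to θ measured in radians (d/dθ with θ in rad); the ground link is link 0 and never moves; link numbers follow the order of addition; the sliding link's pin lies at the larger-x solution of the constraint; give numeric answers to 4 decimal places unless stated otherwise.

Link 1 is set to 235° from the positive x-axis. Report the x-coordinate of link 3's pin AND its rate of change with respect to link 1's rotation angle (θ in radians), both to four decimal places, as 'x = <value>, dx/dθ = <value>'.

geometry: r = 46 mm, L = 208 mm, e = 19 mm
crank pin P = (r cos θ, r sin θ) = (-26.384516, -37.680994)
h = r sin θ − e = -37.680994 − 19 = -56.680994
x = r cos θ + √(L² − h²) = -26.384516 + 200.128121 = 173.743605
dx/dθ = −r sin θ − h·r cos θ/√(L² − h²) (θ in radians; h = -56.680994) = 30.208278

x = 173.7436, dx/dθ = 30.2083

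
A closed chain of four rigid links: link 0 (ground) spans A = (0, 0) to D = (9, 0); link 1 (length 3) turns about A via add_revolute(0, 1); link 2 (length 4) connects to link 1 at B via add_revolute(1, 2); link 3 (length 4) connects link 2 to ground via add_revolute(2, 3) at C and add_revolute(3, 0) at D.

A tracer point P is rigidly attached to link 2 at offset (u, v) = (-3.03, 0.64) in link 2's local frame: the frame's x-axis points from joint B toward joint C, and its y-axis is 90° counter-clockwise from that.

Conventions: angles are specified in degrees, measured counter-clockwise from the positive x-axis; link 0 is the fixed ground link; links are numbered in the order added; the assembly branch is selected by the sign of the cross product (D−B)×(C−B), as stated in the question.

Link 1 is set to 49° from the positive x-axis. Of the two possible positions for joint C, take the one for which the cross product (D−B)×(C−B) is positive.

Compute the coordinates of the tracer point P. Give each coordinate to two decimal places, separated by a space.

A=(0,0), D=(9.00,0)
B = A + 3.00·(cos49°, sin49°) = (1.9682, 2.2641)
|BD| = 7.3873
circle(B,4.00) ∩ circle(D,4.00): a=3.6937, h=1.5352
  candidates: C₊=(5.9546,2.5934) cross=11.341; C₋=(5.0136,-0.3292) cross=-11.341
  branch + wants cross > 0 → take C=(5.9546,2.5934) (cross=11.341)
ex = (C−B)/|BC| = (0.9966,0.0823); ey = (-0.0823,0.9966)
P = B + -3.03·ex + 0.64·ey = (-1.1042,2.6526)

-1.10 2.65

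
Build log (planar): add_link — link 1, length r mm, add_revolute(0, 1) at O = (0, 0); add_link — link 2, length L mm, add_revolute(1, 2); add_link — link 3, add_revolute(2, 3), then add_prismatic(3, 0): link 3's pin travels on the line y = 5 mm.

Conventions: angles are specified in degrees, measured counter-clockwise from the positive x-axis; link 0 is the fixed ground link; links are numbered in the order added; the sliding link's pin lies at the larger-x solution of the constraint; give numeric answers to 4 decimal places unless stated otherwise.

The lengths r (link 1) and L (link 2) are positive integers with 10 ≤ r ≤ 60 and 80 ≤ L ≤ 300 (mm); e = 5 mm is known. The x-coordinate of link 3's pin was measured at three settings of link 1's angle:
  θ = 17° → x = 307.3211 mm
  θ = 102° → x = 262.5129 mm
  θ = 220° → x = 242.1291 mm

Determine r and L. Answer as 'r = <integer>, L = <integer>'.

constraint per measurement: (x − r cos θ)² + (r sin θ − e)² = L²
subtracting the θ₁ and θ₂ equations cancels the r² and L² terms:
r = (x₁² − x₂²) / (2[(x₁cos θ₁ + e sin θ₁) − (x₂cos θ₂ + e sin θ₂)]) = 37.0001 → r = 37
L² = (x₁ − r cos θ₁)² + (r sin θ₁ − e)² = 73984.0264 → L = 272.0000 → L = 272
check at θ₃=220°: x = 242.1291 (printed 242.1291) ✓

r = 37, L = 272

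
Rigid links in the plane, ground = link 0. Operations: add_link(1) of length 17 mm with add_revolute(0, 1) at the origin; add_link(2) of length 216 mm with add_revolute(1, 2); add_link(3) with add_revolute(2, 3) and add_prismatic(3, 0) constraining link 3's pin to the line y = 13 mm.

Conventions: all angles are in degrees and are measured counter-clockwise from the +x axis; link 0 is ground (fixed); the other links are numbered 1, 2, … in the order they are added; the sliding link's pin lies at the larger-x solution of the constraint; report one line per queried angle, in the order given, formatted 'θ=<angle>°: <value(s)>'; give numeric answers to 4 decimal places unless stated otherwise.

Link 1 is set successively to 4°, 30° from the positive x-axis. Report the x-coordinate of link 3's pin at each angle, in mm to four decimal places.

geometry: r = 17 mm, L = 216 mm, e = 13 mm
θ=4°: crank pin P = (r cos θ, r sin θ) = (16.958589, 1.185860)
θ=4°: h = r sin θ − e = 1.185860 − 13 = -11.814140
θ=4°: x = r cos θ + √(L² − h²) = 16.958589 + 215.676670 = 232.635259
θ=30°: crank pin P = (r cos θ, r sin θ) = (14.722432, 8.500000)
θ=30°: h = r sin θ − e = 8.500000 − 13 = -4.500000
θ=30°: x = r cos θ + √(L² − h²) = 14.722432 + 215.953120 = 230.675552

θ=4°: 232.6353
θ=30°: 230.6756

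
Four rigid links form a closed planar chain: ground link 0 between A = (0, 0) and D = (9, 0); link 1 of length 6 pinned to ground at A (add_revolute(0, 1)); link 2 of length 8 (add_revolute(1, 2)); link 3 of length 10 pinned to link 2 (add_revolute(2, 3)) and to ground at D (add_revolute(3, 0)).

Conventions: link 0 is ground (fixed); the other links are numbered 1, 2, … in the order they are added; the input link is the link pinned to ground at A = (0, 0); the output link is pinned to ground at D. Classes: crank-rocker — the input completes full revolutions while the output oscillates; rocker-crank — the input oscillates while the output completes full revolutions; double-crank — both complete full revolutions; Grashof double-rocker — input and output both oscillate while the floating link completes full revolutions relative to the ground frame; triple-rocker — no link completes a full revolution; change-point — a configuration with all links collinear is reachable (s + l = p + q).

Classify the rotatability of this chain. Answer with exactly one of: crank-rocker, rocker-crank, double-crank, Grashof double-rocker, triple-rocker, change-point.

lengths: ground=9, input=6, coupler=8, output=10
sorted: s=6 (shortest), l=10 (longest), p+q=17
s + l = 16 vs p + q = 17
s + l < p + q (Grashof) with shortest = input link → crank-rocker

crank-rocker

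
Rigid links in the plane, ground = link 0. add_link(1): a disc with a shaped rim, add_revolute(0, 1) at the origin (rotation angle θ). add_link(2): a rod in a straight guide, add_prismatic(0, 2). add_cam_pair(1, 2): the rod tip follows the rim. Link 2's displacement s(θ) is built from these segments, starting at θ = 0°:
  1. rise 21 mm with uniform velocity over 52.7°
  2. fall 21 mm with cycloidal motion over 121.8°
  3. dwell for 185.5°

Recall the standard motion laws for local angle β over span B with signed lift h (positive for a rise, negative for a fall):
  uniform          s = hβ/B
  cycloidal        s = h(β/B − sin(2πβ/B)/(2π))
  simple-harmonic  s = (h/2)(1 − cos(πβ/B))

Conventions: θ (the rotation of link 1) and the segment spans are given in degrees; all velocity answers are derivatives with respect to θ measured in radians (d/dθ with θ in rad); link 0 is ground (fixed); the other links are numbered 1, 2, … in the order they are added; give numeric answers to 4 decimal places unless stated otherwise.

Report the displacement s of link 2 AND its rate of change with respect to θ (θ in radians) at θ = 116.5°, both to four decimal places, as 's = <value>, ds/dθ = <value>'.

segment 1 (0° to 52.7°, uniform, h = 21) is passed completely: s = 0.0000 + (21) = 21.0000
θ = 116.5° falls in segment 2 (52.7° to 174.5°, cycloidal, h = -21): β = 116.5 − 52.7 = 63.8°, B = 121.8°; Δs = -21·(0.5238 − sin(2π·0.5238)/(2π)) = -11.4981; s = 21.0000 − 11.4981 = 9.5019
velocity in seg [52.7°–174.5°] (cycloidal), θ in radians: β = 63.8° = 1.1135 rad, B = 121.8° = 2.1258 rad; ds/dθ = (h/B)(1 − cos(2πβ/B)) = ((-21)/2.1258)(1 − cos(2π·0.5238)) = -19.646830 mm/rad

s = 9.5019, ds/dθ = -19.6468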